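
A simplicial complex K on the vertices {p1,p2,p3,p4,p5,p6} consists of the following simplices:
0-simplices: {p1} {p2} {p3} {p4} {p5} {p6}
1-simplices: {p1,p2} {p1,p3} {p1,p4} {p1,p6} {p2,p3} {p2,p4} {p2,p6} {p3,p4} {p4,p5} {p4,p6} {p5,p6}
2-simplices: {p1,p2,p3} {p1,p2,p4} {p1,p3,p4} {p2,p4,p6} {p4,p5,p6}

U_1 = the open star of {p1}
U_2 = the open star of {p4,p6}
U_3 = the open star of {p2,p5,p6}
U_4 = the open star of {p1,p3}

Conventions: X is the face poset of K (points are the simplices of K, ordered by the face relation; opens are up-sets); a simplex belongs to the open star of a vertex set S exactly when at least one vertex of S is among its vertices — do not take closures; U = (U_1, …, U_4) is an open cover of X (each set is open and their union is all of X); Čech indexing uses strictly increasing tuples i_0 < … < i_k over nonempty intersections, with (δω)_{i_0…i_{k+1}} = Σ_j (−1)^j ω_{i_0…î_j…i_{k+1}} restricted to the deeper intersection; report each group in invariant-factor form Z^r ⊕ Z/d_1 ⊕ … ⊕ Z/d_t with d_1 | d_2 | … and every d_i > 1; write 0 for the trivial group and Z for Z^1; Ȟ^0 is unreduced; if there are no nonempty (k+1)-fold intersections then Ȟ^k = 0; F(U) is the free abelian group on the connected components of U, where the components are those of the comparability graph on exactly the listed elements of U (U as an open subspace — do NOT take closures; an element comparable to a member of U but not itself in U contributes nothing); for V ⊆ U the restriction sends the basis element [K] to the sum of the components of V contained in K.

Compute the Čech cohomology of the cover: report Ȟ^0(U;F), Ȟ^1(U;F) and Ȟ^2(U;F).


nonempty overlaps:
  U1={{p1},{p1,p2},{p1,p3},{p1,p4},{p1,p6},{p1,p2,p3},{p1,p2,p4},{p1,p3,p4}} U2={{p4},{p6},{p1,p4},{p1,p6},{p2,p4},{p2,p6},{p3,p4},{p4,p5},{p4,p6},{p5,p6},{p1,p2,p4},{p1,p3,p4},{p2,p4,p6},{p4,p5,p6}} U3={{p2},{p5},{p6},{p1,p2},{p1,p6},{p2,p3},{p2,p4},{p2,p6},{p4,p5},{p4,p6},{p5,p6},{p1,p2,p3},{p1,p2,p4},{p2,p4,p6},{p4,p5,p6}} U4={{p1},{p3},{p1,p2},{p1,p3},{p1,p4},{p1,p6},{p2,p3},{p3,p4},{p1,p2,p3},{p1,p2,p4},{p1,p3,p4}}
  U12={{p1,p4},{p1,p6},{p1,p2,p4},{p1,p3,p4}} U13={{p1,p2},{p1,p6},{p1,p2,p3},{p1,p2,p4}} U14={{p1},{p1,p2},{p1,p3},{p1,p4},{p1,p6},{p1,p2,p3},{p1,p2,p4},{p1,p3,p4}} U23={{p6},{p1,p6},{p2,p4},{p2,p6},{p4,p5},{p4,p6},{p5,p6},{p1,p2,p4},{p2,p4,p6},{p4,p5,p6}} U24={{p1,p4},{p1,p6},{p3,p4},{p1,p2,p4},{p1,p3,p4}} U34={{p1,p2},{p1,p6},{p2,p3},{p1,p2,p3},{p1,p2,p4}}
  U123={{p1,p6},{p1,p2,p4}} U124={{p1,p4},{p1,p6},{p1,p2,p4},{p1,p3,p4}} U134={{p1,p2},{p1,p6},{p1,p2,p3},{p1,p2,p4}} U234={{p1,p6},{p1,p2,p4}}
  U1234={{p1,p6},{p1,p2,p4}}
components per intersection:
  U1: {{p1},{p1,p2},{p1,p3},{p1,p4},{p1,p6},{p1,p2,p3},{p1,p2,p4},{p1,p3,p4}}
  U2: {{p4},{p6},{p1,p4},{p1,p6},{p2,p4},{p2,p6},{p3,p4},{p4,p5},{p4,p6},{p5,p6},{p1,p2,p4},{p1,p3,p4},{p2,p4,p6},{p4,p5,p6}}
  U3: {{p2},{p5},{p6},{p1,p2},{p1,p6},{p2,p3},{p2,p4},{p2,p6},{p4,p5},{p4,p6},{p5,p6},{p1,p2,p3},{p1,p2,p4},{p2,p4,p6},{p4,p5,p6}}
  U4: {{p1},{p3},{p1,p2},{p1,p3},{p1,p4},{p1,p6},{p2,p3},{p3,p4},{p1,p2,p3},{p1,p2,p4},{p1,p3,p4}}
  U12: {{p1,p4},{p1,p2,p4},{p1,p3,p4}} {{p1,p6}}
  U13: {{p1,p2},{p1,p2,p3},{p1,p2,p4}} {{p1,p6}}
  U14: {{p1},{p1,p2},{p1,p3},{p1,p4},{p1,p6},{p1,p2,p3},{p1,p2,p4},{p1,p3,p4}}
  U23: {{p6},{p1,p6},{p2,p4},{p2,p6},{p4,p5},{p4,p6},{p5,p6},{p1,p2,p4},{p2,p4,p6},{p4,p5,p6}}
  U24: {{p1,p4},{p3,p4},{p1,p2,p4},{p1,p3,p4}} {{p1,p6}}
  U34: {{p1,p2},{p2,p3},{p1,p2,p3},{p1,p2,p4}} {{p1,p6}}
  U123: {{p1,p6}} {{p1,p2,p4}}
  U124: {{p1,p4},{p1,p2,p4},{p1,p3,p4}} {{p1,p6}}
  U134: {{p1,p2},{p1,p2,p3},{p1,p2,p4}} {{p1,p6}}
  U234: {{p1,p6}} {{p1,p2,p4}}
  U1234: {{p1,p6}} {{p1,p2,p4}}
C dims 4,10,8,2; δ0: rk 3, SNF 1^3; δ1: rk 6, SNF 1^6; δ2: rk 2, SNF 1^2
degree 0: 4−3−0 = 1 → Ȟ^0 ≅ Z
degree 1: 10−6−3 = 1 → Ȟ^1 ≅ Z
degree 2: 8−2−6 = 0 → Ȟ^2 ≅ 0

Ȟ^0 ≅ Z,  Ȟ^1 ≅ Z,  Ȟ^2 ≅ 0


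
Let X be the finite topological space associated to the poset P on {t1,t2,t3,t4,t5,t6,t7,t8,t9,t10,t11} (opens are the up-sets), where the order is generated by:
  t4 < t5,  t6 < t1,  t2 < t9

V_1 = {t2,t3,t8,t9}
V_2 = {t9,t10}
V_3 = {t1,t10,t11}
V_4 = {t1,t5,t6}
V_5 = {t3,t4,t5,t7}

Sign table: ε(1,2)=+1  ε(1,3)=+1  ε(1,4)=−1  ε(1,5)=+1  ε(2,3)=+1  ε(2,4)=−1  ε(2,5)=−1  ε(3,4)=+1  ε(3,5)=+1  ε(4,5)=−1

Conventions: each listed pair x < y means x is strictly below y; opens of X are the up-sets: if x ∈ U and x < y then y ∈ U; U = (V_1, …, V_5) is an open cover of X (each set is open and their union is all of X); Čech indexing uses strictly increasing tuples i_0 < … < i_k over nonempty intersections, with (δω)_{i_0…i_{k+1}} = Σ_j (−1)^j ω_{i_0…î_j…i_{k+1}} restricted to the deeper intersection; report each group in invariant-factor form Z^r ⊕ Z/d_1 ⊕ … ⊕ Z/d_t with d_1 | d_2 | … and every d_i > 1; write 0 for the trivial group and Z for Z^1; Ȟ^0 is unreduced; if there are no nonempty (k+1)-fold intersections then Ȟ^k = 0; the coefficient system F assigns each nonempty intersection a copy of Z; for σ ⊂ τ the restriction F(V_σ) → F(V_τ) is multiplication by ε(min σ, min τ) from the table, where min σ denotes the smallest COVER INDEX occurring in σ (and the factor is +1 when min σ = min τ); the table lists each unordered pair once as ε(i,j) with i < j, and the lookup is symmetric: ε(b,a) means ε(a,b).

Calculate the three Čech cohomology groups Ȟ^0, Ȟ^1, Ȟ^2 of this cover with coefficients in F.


nonempty overlaps:
  V12={t9} V15={t3} V23={t10} V34={t1} V45={t5}
C dims 5,5; δ0: rk 5, SNF 1^4·2
degree 0: 5−5−0 = 0 → Ȟ^0 ≅ 0
degree 1: 5−0−5 = 0 plus torsion [2] → Ȟ^1 ≅ Z/2
degree 2: 0−0−0 = 0 → Ȟ^2 ≅ 0

Ȟ^0 ≅ 0, Ȟ^1 ≅ Z/2 and Ȟ^2 ≅ 0


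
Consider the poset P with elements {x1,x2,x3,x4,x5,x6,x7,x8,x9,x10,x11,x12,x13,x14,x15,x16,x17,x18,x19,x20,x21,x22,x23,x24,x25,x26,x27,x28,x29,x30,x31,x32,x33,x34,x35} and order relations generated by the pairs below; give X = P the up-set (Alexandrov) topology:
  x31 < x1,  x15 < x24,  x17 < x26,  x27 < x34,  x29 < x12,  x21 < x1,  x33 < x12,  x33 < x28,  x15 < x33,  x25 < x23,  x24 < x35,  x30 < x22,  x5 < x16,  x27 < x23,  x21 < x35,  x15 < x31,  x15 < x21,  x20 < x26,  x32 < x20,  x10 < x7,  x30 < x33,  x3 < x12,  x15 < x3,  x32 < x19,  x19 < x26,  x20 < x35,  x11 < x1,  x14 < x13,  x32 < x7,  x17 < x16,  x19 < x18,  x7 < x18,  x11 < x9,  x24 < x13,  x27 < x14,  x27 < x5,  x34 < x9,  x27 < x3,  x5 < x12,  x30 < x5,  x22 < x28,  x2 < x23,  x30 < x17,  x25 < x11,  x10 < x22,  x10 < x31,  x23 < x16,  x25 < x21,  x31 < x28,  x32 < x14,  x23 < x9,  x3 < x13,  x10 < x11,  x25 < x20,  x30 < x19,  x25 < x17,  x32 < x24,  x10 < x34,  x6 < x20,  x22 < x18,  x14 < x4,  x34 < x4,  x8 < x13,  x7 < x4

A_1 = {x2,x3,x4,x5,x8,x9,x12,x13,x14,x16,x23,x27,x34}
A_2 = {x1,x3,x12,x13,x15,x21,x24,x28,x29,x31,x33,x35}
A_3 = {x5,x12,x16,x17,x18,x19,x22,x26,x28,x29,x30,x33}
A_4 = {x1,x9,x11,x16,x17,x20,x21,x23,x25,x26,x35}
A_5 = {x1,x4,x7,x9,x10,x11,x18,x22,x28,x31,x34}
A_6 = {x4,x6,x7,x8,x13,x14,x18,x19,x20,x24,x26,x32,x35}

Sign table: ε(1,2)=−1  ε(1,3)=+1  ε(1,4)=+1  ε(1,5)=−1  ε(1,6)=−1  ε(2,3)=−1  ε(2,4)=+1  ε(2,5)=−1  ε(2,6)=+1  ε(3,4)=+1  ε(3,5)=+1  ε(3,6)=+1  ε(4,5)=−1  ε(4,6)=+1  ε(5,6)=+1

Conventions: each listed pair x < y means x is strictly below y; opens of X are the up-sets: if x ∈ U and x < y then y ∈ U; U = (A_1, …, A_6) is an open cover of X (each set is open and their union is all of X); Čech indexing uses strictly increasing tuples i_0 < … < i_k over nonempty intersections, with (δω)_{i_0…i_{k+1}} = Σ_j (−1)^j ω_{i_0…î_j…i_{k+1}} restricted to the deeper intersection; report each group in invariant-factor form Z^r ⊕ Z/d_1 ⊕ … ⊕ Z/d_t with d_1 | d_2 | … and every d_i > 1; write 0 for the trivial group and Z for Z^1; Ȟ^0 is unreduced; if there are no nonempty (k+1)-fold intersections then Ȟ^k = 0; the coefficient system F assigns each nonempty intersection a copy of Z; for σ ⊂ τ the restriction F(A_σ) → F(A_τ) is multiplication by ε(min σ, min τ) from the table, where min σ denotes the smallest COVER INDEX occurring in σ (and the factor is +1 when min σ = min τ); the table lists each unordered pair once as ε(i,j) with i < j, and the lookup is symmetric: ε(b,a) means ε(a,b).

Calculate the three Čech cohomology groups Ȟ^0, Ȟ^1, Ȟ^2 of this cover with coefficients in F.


Ȟ^0(U;F) ≅ 0; Ȟ^1(U;F) ≅ Z/2; Ȟ^2(U;F) ≅ Z

cover nerve:
  A12={x3,x12,x13} A13={x5,x12,x16} A14={x9,x16,x23} A15={x4,x9,x34} A16={x4,x8,x13,x14} A23={x12,x28,x29,x33} A24={x1,x21,x35} A25={x1,x28,x31} A26={x13,x24,x35} A34={x16,x17,x26} A35={x18,x22,x28} A36={x18,x19,x26} A45={x1,x9,x11} A46={x20,x26,x35} A56={x4,x7,x18}
  A123={x12} A126={x13} A134={x16} A145={x9} A156={x4} A235={x28} A245={x1} A246={x35} A346={x26} A356={x18}
C dims 6,15,10; δ0: rk 6, SNF 1^5·2; δ1: rk 9, SNF 1^9
Ȟ^0: (6−6)−0=0 ⇒ 0
Ȟ^1: (15−9)−6=0 plus torsion [2] ⇒ Z/2
Ȟ^2: (10−0)−9=1 ⇒ Z


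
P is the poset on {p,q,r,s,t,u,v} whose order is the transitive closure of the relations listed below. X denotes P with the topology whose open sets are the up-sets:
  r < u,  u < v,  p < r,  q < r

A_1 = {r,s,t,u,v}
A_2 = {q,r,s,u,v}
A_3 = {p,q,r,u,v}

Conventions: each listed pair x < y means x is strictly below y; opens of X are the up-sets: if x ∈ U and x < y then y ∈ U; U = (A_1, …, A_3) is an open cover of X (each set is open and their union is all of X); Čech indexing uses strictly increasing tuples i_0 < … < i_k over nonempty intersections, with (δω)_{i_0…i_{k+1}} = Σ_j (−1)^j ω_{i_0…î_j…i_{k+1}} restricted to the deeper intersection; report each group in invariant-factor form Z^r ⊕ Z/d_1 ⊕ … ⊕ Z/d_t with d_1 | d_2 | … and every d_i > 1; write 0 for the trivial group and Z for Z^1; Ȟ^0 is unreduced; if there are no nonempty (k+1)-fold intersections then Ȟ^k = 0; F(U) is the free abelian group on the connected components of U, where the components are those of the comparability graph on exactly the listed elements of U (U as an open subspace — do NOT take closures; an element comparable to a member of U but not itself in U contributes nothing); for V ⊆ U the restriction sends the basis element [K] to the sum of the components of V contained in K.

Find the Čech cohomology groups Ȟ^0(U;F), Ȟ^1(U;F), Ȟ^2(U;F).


Ȟ^0 ≅ Z^3,  Ȟ^1 ≅ 0,  Ȟ^2 ≅ 0

nonempty overlaps:
  A12={r,s,u,v} A13={r,u,v} A23={q,r,u,v}
  A123={r,u,v}
components per intersection:
  A1: {r,u,v} {s} {t}
  A2: {q,r,u,v} {s}
  A3: {p,q,r,u,v}
  A12: {r,u,v} {s}
  A13: {r,u,v}
  A23: {q,r,u,v}
  A123: {r,u,v}
C dims 6,4,1; δ0: rk 3, SNF 1^3; δ1: rk 1, SNF 1^1
degree 0: 6−3−0 = 3 → Ȟ^0 ≅ Z^3
degree 1: 4−1−3 = 0 → Ȟ^1 ≅ 0
degree 2: 1−0−1 = 0 → Ȟ^2 ≅ 0


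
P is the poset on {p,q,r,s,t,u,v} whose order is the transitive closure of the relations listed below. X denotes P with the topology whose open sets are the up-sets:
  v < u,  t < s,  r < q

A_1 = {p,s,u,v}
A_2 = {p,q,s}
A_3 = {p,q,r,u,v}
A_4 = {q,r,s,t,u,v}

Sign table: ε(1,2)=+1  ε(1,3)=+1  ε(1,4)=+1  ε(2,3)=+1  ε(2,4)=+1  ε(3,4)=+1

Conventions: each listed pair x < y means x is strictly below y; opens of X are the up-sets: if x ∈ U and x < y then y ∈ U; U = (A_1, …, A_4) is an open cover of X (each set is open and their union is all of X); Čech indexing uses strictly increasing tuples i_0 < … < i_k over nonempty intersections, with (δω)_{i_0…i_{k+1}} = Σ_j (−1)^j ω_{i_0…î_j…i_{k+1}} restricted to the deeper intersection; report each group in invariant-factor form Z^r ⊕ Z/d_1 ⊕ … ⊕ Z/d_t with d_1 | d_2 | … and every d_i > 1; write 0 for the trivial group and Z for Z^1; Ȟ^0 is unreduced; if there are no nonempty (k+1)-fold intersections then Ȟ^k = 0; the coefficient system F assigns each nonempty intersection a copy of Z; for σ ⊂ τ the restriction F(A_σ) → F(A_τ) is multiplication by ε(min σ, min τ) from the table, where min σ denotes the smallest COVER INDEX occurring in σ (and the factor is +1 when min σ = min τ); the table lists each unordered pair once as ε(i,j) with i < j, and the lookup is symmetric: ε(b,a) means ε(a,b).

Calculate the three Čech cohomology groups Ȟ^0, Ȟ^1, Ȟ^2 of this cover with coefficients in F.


nerve simplices:
  A12={p,s} A13={p,u,v} A14={s,u,v} A23={p,q} A24={q,s} A34={q,r,u,v}
  A123={p} A124={s} A134={u,v} A234={q}
C dims 4,6,4; δ0: rk 3, SNF 1^3; δ1: rk 3, SNF 1^3
degree 0: 4−3−0 = 1 → Ȟ^0 ≅ Z
degree 1: 6−3−3 = 0 → Ȟ^1 ≅ 0
degree 2: 4−0−3 = 1 → Ȟ^2 ≅ Z

Ȟ^0 = Z, Ȟ^1 = 0 and Ȟ^2 = Z


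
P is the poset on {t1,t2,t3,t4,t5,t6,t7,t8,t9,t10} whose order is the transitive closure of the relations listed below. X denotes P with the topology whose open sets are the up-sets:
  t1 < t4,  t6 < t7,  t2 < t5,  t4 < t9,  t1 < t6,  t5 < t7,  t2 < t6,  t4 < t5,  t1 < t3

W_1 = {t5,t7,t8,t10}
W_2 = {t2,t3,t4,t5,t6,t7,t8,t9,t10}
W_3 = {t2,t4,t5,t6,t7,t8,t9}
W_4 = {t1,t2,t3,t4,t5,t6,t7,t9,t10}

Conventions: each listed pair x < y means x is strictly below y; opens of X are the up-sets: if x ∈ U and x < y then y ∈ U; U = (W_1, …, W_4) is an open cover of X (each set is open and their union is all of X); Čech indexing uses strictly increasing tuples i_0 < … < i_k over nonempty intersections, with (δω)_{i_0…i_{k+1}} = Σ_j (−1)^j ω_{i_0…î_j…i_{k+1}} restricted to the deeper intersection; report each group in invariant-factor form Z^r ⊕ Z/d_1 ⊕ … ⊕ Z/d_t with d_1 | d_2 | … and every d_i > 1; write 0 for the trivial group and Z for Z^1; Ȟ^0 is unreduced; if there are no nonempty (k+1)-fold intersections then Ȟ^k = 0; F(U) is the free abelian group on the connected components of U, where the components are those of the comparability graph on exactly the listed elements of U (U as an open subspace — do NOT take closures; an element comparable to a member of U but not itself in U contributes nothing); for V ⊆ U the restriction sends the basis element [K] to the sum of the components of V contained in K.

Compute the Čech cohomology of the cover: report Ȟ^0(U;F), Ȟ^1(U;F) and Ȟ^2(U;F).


cover nerve:
  W12={t5,t7,t8,t10} W13={t5,t7,t8} W14={t5,t7,t10} W23={t2,t4,t5,t6,t7,t8,t9} W24={t2,t3,t4,t5,t6,t7,t9,t10} W34={t2,t4,t5,t6,t7,t9}
  W123={t5,t7,t8} W124={t5,t7,t10} W134={t5,t7} W234={t2,t4,t5,t6,t7,t9}
  W1234={t5,t7}
components per intersection:
  W1: {t5,t7} {t8} {t10}
  W2: {t2,t4,t5,t6,t7,t9} {t3} {t8} {t10}
  W3: {t2,t4,t5,t6,t7,t9} {t8}
  W4: {t1,t2,t3,t4,t5,t6,t7,t9} {t10}
  W12: {t5,t7} {t8} {t10}
  W13: {t5,t7} {t8}
  W14: {t5,t7} {t10}
  W23: {t2,t4,t5,t6,t7,t9} {t8}
  W24: {t2,t4,t5,t6,t7,t9} {t3} {t10}
  W34: {t2,t4,t5,t6,t7,t9}
  W123: {t5,t7} {t8}
  W124: {t5,t7} {t10}
  W134: {t5,t7}
  W234: {t2,t4,t5,t6,t7,t9}
  W1234: {t5,t7}
C dims 11,13,6,1; δ0: rk 8, SNF 1^8; δ1: rk 5, SNF 1^5; δ2: rk 1, SNF 1^1
Ȟ^0: (11−8)−0=3 ⇒ Z^3
Ȟ^1: (13−5)−8=0 ⇒ 0
Ȟ^2: (6−1)−5=0 ⇒ 0

Ȟ^0(U;F) ≅ Z^3; Ȟ^1(U;F) ≅ 0; Ȟ^2(U;F) ≅ 0


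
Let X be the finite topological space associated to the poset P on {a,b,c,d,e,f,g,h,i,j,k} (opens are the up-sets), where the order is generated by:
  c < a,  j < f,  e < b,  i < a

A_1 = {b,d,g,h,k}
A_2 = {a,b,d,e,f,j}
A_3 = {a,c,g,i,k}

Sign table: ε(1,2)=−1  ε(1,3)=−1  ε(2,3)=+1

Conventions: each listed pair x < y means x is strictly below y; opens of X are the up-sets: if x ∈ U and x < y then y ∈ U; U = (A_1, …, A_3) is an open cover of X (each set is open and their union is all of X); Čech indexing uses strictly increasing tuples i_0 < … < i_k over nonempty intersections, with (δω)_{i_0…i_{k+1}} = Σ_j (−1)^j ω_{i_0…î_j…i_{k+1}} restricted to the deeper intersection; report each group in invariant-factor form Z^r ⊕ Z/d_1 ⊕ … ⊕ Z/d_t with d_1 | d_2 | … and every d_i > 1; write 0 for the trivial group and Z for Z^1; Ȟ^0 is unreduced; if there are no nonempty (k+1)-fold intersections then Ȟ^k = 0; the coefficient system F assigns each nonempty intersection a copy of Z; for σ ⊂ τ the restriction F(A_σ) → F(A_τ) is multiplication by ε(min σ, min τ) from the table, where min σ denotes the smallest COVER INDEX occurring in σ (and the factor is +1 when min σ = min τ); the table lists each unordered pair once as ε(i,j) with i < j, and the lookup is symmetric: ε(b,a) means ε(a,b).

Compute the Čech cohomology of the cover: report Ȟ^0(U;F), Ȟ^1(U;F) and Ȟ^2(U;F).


intersection data:
  A12={b,d} A13={g,k} A23={a}
C dims 3,3; δ0: rk 2, SNF 1^2
Ȟ^0 = (3 − 2) − 0 = 1, so Ȟ^0 ≅ Z
Ȟ^1 = (3 − 0) − 2 = 1, so Ȟ^1 ≅ Z
Ȟ^2 = (0 − 0) − 0 = 0, so Ȟ^2 ≅ 0

Ȟ^0(U;F) ≅ Z, Ȟ^1(U;F) ≅ Z and Ȟ^2(U;F) ≅ 0


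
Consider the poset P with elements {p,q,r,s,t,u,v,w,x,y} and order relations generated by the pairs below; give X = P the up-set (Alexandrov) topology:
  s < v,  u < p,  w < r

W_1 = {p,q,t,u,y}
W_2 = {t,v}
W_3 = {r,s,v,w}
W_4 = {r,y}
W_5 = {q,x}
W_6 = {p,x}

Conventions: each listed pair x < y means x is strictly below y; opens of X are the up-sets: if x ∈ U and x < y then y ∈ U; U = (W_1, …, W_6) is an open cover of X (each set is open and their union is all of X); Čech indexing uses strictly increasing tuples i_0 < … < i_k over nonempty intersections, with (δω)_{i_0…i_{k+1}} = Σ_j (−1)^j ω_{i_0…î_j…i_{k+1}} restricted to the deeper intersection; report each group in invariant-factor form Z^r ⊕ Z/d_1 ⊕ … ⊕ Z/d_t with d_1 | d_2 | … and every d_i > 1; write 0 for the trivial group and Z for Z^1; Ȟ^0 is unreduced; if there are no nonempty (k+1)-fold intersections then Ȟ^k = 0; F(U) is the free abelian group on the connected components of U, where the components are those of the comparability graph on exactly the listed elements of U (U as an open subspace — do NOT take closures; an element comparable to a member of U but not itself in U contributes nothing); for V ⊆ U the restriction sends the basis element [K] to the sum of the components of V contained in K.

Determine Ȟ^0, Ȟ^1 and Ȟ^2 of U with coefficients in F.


nerve simplices:
  W12={t} W14={y} W15={q} W16={p} W23={v} W34={r} W56={x}
components per intersection:
  W1: {p,u} {q} {t} {y}
  W2: {t} {v}
  W3: {r,w} {s,v}
  W4: {r} {y}
  W5: {q} {x}
  W6: {p} {x}
  W12: {t}
  W14: {y}
  W15: {q}
  W16: {p}
  W23: {v}
  W34: {r}
  W56: {x}
C dims 14,7; δ0: rk 7, SNF 1^7
degree 0: 14−7−0 = 7 → Ȟ^0 ≅ Z^7
degree 1: 7−0−7 = 0 → Ȟ^1 ≅ 0
degree 2: 0−0−0 = 0 → Ȟ^2 ≅ 0

Ȟ^0(U;F) ≅ Z^7,  Ȟ^1(U;F) ≅ 0,  Ȟ^2(U;F) ≅ 0


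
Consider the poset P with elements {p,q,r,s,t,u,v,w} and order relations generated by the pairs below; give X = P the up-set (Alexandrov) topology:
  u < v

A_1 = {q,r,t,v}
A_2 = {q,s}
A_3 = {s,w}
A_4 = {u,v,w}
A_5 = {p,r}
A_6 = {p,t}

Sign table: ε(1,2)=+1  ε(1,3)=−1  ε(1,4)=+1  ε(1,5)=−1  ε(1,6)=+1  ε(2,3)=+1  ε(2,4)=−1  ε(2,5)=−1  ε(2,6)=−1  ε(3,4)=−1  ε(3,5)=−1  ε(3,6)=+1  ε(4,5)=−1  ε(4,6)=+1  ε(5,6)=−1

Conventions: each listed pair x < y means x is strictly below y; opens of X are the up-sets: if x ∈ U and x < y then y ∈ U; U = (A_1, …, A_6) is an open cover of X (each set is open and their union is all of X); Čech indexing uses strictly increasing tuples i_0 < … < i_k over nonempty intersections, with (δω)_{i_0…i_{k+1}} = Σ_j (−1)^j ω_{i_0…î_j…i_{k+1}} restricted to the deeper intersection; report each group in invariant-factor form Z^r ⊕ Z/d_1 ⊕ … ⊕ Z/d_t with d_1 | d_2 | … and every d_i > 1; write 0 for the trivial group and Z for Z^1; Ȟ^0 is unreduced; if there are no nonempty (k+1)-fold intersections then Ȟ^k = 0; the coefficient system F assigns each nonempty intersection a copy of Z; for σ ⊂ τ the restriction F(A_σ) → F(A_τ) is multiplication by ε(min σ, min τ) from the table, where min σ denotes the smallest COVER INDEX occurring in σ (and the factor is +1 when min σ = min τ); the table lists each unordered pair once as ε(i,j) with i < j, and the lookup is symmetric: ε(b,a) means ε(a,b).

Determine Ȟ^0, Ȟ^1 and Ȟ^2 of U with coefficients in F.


intersection data:
  A12={q} A14={v} A15={r} A16={t} A23={s} A34={w} A56={p}
C dims 6,7; δ0: rk 6, SNF 1^5·2
Ȟ^0 = (6 − 6) − 0 = 0, so Ȟ^0 ≅ 0
Ȟ^1 = (7 − 0) − 6 = 1 plus torsion [2], so Ȟ^1 ≅ Z ⊕ Z/2
Ȟ^2 = (0 − 0) − 0 = 0, so Ȟ^2 ≅ 0

Ȟ^0 = 0, Ȟ^1 = Z ⊕ Z/2 and Ȟ^2 = 0


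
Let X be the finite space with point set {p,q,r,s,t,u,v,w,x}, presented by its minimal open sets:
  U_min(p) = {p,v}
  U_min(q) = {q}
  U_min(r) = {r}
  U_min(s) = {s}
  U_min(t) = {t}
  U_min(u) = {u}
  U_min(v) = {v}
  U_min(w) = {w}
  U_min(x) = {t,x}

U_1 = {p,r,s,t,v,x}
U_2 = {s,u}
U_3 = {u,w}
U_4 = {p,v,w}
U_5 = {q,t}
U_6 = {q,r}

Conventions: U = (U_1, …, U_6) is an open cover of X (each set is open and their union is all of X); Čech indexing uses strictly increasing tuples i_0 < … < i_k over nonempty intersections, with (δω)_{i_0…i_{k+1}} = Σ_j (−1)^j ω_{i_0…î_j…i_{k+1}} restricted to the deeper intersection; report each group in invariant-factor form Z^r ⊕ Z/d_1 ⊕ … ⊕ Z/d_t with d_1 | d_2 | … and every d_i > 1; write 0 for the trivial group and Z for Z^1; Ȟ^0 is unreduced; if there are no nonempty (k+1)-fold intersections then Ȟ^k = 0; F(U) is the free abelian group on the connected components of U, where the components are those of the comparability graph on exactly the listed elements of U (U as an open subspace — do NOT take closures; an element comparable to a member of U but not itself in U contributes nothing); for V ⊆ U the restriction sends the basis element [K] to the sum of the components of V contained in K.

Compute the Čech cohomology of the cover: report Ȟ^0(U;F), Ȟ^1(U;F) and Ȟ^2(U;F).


Ȟ^0 ≅ Z^7; Ȟ^1 ≅ 0; Ȟ^2 ≅ 0

nerve simplices:
  U12={s} U14={p,v} U15={t} U16={r} U23={u} U34={w} U56={q}
components per intersection:
  U1: {p,v} {r} {s} {t,x}
  U2: {s} {u}
  U3: {u} {w}
  U4: {p,v} {w}
  U5: {q} {t}
  U6: {q} {r}
  U12: {s}
  U14: {p,v}
  U15: {t}
  U16: {r}
  U23: {u}
  U34: {w}
  U56: {q}
C dims 14,7; δ0: rk 7, SNF 1^7
degree 0: 14−7−0 = 7 → Ȟ^0 ≅ Z^7
degree 1: 7−0−7 = 0 → Ȟ^1 ≅ 0
degree 2: 0−0−0 = 0 → Ȟ^2 ≅ 0


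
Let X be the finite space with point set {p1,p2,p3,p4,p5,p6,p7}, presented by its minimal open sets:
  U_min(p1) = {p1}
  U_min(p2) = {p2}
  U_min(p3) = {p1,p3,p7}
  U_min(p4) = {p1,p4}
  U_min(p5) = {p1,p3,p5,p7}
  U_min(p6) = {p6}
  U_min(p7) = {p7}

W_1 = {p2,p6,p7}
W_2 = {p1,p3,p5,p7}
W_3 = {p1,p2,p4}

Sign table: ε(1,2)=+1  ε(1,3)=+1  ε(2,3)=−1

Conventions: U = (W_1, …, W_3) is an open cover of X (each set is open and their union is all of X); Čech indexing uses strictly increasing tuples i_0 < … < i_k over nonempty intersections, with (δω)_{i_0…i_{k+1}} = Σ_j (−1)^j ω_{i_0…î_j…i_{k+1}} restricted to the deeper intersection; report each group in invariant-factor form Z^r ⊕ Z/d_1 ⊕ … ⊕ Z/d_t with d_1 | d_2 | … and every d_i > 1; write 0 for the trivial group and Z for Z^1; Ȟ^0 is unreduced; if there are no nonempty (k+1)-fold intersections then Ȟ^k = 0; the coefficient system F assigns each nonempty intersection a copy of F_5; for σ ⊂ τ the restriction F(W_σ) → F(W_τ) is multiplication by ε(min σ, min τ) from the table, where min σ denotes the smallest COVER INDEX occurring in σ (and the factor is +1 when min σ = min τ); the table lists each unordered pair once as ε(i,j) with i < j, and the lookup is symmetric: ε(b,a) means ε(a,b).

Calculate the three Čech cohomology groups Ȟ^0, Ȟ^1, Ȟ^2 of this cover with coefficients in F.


nonempty overlaps:
  W12={p7} W13={p2} W23={p1}
C dims 3,3; δ0: rk_F5 3
degree 0: 3−3−0 = 0 → Ȟ^0 ≅ 0
degree 1: 3−0−3 = 0 → Ȟ^1 ≅ 0
degree 2: 0−0−0 = 0 → Ȟ^2 ≅ 0

Ȟ^0 = 0, Ȟ^1 = 0 and Ȟ^2 = 0


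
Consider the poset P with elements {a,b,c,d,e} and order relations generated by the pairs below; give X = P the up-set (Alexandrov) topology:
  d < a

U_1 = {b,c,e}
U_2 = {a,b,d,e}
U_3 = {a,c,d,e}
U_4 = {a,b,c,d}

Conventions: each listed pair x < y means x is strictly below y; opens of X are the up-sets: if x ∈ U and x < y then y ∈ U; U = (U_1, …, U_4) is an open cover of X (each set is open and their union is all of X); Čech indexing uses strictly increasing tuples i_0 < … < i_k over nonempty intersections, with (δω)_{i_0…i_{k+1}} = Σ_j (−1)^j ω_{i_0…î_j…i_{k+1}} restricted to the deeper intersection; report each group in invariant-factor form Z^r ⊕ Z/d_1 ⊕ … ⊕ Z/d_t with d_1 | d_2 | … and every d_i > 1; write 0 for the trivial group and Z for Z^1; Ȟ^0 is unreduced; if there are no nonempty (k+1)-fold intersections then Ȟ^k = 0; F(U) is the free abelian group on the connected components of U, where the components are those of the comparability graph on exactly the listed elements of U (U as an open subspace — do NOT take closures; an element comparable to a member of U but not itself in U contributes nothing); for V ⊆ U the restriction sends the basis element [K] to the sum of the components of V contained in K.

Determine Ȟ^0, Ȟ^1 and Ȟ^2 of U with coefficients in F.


cover nerve:
  U12={b,e} U13={c,e} U14={b,c} U23={a,d,e} U24={a,b,d} U34={a,c,d}
  U123={e} U124={b} U134={c} U234={a,d}
components per intersection:
  U1: {b} {c} {e}
  U2: {a,d} {b} {e}
  U3: {a,d} {c} {e}
  U4: {a,d} {b} {c}
  U12: {b} {e}
  U13: {c} {e}
  U14: {b} {c}
  U23: {a,d} {e}
  U24: {a,d} {b}
  U34: {a,d} {c}
  U123: {e}
  U124: {b}
  U134: {c}
  U234: {a,d}
C dims 12,12,4; δ0: rk 8, SNF 1^8; δ1: rk 4, SNF 1^4
Ȟ^0: (12−8)−0=4 ⇒ Z^4
Ȟ^1: (12−4)−8=0 ⇒ 0
Ȟ^2: (4−0)−4=0 ⇒ 0

Ȟ^0 = Z^4, Ȟ^1 = 0 and Ȟ^2 = 0


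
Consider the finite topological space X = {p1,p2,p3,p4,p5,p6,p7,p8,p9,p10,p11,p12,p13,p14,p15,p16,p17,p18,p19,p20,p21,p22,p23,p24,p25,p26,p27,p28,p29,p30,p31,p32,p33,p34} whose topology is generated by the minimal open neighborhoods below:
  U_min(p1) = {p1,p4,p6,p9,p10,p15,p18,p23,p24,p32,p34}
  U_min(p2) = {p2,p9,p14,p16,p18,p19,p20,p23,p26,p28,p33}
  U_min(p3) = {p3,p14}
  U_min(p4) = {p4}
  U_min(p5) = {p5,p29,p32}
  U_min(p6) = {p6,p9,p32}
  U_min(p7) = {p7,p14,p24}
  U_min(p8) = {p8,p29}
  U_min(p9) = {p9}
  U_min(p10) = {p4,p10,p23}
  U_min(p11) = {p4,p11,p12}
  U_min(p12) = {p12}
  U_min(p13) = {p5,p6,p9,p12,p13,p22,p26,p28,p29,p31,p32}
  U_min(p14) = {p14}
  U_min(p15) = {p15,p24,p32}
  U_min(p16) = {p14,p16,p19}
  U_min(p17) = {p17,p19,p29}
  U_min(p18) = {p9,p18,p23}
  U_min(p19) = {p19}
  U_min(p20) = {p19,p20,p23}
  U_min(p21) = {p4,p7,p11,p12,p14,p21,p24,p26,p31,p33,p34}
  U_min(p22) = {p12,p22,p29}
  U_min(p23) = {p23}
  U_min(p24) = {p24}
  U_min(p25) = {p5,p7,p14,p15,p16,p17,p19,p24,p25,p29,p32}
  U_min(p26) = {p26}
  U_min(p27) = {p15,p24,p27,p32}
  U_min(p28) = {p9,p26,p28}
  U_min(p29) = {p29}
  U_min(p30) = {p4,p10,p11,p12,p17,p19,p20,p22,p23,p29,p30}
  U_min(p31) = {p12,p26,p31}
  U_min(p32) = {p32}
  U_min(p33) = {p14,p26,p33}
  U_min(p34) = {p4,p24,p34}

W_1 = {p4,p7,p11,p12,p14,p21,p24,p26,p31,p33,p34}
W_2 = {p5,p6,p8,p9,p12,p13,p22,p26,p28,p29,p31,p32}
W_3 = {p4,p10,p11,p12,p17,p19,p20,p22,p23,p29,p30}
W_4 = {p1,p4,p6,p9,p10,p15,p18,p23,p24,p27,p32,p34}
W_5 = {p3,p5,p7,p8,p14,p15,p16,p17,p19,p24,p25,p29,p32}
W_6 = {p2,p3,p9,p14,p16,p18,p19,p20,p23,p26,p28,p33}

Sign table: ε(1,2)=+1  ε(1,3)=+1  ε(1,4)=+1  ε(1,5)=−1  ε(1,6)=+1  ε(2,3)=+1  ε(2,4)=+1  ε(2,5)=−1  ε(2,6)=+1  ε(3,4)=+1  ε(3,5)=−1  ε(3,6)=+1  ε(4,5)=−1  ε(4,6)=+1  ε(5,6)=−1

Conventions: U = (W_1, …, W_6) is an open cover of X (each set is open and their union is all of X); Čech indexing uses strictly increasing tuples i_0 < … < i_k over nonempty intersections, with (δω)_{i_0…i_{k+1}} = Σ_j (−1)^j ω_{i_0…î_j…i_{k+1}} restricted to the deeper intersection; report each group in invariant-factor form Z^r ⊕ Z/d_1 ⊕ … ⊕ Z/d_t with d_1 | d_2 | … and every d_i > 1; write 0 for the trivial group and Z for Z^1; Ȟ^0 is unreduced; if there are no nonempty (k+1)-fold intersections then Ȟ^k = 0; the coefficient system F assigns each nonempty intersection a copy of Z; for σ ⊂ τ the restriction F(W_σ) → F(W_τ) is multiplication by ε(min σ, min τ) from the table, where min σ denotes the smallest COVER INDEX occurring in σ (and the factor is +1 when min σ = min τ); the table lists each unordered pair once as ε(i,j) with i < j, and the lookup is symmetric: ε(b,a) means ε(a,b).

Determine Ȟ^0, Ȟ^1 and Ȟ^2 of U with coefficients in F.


Ȟ^0 ≅ Z; Ȟ^1 ≅ 0; Ȟ^2 ≅ Z/2

cover nerve:
  W12={p12,p26,p31} W13={p4,p11,p12} W14={p4,p24,p34} W15={p7,p14,p24} W16={p14,p26,p33} W23={p12,p22,p29} W24={p6,p9,p32} W25={p5,p8,p29,p32} W26={p9,p26,p28} W34={p4,p10,p23} W35={p17,p19,p29} W36={p19,p20,p23} W45={p15,p24,p32} W46={p9,p18,p23} W56={p3,p14,p16,p19}
  W123={p12} W126={p26} W134={p4} W145={p24} W156={p14} W235={p29} W245={p32} W246={p9} W346={p23} W356={p19}
C dims 6,15,10; δ0: rk 5, SNF 1^5; δ1: rk 10, SNF 1^9·2
Ȟ^0: (6−5)−0=1 ⇒ Z
Ȟ^1: (15−10)−5=0 ⇒ 0
Ȟ^2: (10−0)−10=0 plus torsion [2] ⇒ Z/2


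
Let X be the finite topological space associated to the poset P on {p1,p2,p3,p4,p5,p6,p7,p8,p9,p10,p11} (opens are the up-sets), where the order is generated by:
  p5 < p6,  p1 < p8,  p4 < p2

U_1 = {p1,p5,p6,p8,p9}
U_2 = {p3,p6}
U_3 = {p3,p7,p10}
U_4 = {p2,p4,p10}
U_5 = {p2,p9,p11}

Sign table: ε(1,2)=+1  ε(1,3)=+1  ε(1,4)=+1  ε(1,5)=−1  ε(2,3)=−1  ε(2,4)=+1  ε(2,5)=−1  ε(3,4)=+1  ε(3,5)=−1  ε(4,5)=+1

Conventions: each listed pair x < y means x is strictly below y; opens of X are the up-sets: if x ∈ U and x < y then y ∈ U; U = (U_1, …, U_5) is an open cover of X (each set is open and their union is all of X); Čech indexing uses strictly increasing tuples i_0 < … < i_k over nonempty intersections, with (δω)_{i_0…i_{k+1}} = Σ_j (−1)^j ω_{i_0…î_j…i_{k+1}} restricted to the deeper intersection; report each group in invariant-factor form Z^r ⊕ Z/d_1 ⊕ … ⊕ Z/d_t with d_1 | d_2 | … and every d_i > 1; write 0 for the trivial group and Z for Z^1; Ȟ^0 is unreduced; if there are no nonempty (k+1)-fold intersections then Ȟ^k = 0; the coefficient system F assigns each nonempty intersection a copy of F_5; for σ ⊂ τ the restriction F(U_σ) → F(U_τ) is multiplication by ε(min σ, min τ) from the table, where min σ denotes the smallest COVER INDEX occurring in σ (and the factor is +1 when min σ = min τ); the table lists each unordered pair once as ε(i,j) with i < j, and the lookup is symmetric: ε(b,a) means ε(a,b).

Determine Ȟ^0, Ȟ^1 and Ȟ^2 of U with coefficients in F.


intersection data:
  U12={p6} U15={p9} U23={p3} U34={p10} U45={p2}
C dims 5,5; δ0: rk_F5 4
Ȟ^0 = (5 − 4) − 0 = 1, so Ȟ^0 ≅ Z/5
Ȟ^1 = (5 − 0) − 4 = 1, so Ȟ^1 ≅ Z/5
Ȟ^2 = (0 − 0) − 0 = 0, so Ȟ^2 ≅ 0

Ȟ^0(U;F) ≅ Z/5,  Ȟ^1(U;F) ≅ Z/5,  Ȟ^2(U;F) ≅ 0


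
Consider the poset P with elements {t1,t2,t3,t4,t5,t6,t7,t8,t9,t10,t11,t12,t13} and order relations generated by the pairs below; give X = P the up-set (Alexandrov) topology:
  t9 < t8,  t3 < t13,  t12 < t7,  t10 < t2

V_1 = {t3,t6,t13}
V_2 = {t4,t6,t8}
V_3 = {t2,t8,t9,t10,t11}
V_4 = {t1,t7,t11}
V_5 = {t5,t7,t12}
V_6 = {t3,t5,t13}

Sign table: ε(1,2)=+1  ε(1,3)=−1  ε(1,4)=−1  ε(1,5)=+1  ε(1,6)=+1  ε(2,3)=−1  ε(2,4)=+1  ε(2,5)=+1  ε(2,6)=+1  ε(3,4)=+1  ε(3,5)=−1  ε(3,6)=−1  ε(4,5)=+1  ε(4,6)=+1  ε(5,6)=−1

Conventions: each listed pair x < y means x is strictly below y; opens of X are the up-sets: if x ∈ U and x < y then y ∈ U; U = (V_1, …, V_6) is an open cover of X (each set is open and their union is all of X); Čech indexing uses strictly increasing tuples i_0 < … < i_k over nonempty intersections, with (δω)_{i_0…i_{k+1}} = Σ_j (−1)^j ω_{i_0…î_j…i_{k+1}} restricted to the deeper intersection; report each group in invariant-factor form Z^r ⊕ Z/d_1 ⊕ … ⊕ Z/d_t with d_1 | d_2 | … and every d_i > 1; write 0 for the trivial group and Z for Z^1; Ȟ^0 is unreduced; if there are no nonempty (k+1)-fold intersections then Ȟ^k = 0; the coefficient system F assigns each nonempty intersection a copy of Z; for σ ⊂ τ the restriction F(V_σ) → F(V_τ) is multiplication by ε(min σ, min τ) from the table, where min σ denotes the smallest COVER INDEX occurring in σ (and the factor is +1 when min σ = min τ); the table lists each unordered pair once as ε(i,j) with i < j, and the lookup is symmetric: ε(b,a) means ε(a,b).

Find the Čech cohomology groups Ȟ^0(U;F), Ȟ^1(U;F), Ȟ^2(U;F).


Ȟ^0 = Z, Ȟ^1 = Z, Ȟ^2 = 0

nonempty overlaps:
  V12={t6} V16={t3,t13} V23={t8} V34={t11} V45={t7} V56={t5}
C dims 6,6; δ0: rk 5, SNF 1^5
degree 0: 6−5−0 = 1 → Ȟ^0 ≅ Z
degree 1: 6−0−5 = 1 → Ȟ^1 ≅ Z
degree 2: 0−0−0 = 0 → Ȟ^2 ≅ 0


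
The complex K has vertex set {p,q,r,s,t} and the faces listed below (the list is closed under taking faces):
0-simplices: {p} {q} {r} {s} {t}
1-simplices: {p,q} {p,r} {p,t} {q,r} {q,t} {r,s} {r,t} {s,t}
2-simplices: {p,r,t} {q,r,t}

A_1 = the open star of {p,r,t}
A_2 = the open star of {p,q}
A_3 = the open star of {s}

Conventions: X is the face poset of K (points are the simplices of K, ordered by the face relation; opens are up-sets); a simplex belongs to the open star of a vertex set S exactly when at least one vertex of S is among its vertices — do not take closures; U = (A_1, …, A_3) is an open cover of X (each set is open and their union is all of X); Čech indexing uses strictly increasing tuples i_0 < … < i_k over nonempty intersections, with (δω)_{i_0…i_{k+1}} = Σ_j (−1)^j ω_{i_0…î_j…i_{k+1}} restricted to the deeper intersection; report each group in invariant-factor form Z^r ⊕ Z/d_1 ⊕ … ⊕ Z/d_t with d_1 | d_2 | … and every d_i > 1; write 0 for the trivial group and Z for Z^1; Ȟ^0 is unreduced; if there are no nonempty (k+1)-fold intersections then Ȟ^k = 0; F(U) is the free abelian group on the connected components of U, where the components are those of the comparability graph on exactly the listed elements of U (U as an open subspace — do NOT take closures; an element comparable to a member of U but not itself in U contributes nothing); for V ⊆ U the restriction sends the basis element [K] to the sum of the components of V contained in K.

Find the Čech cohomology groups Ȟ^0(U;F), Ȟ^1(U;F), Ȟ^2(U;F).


Ȟ^0 = Z; Ȟ^1 = Z^2; Ȟ^2 = 0

nonempty overlaps:
  A1={{p},{r},{t},{p,q},{p,r},{p,t},{q,r},{q,t},{r,s},{r,t},{s,t},{p,r,t},{q,r,t}} A2={{p},{q},{p,q},{p,r},{p,t},{q,r},{q,t},{p,r,t},{q,r,t}} A3={{s},{r,s},{s,t}}
  A12={{p},{p,q},{p,r},{p,t},{q,r},{q,t},{p,r,t},{q,r,t}} A13={{r,s},{s,t}}
components per intersection:
  A1: {{p},{r},{t},{p,q},{p,r},{p,t},{q,r},{q,t},{r,s},{r,t},{s,t},{p,r,t},{q,r,t}}
  A2: {{p},{q},{p,q},{p,r},{p,t},{q,r},{q,t},{p,r,t},{q,r,t}}
  A3: {{s},{r,s},{s,t}}
  A12: {{p},{p,q},{p,r},{p,t},{p,r,t}} {{q,r},{q,t},{q,r,t}}
  A13: {{r,s}} {{s,t}}
C dims 3,4; δ0: rk 2, SNF 1^2
degree 0: 3−2−0 = 1 → Ȟ^0 ≅ Z
degree 1: 4−0−2 = 2 → Ȟ^1 ≅ Z^2
degree 2: 0−0−0 = 0 → Ȟ^2 ≅ 0


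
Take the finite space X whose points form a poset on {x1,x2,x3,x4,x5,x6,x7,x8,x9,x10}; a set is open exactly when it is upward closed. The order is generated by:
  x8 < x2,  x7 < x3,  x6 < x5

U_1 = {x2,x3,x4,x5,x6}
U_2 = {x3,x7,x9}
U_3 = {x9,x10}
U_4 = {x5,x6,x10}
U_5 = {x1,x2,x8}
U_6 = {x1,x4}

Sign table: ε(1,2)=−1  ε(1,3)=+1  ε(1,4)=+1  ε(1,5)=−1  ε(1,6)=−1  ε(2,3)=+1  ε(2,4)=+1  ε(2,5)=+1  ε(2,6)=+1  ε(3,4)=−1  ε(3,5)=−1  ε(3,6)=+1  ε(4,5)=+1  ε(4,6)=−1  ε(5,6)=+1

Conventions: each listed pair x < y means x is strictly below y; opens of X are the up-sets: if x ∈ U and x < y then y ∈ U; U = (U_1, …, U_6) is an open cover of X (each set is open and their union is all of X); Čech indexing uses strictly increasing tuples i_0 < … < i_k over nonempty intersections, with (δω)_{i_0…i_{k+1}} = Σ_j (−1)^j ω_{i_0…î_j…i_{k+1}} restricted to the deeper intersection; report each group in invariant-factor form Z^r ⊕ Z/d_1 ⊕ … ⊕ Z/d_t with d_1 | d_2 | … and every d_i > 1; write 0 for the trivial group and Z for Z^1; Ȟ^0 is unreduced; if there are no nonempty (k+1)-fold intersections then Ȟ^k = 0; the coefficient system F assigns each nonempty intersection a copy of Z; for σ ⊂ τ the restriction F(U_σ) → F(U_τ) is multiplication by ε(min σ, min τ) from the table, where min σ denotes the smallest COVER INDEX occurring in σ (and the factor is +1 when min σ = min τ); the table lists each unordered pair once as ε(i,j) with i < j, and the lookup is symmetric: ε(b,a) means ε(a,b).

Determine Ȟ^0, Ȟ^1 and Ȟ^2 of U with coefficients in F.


cover nerve:
  U12={x3} U14={x5,x6} U15={x2} U16={x4} U23={x9} U34={x10} U56={x1}
C dims 6,7; δ0: rk 5, SNF 1^5
Ȟ^0: (6−5)−0=1 ⇒ Z
Ȟ^1: (7−0)−5=2 ⇒ Z^2
Ȟ^2: (0−0)−0=0 ⇒ 0

Ȟ^0 = Z; Ȟ^1 = Z^2; Ȟ^2 = 0


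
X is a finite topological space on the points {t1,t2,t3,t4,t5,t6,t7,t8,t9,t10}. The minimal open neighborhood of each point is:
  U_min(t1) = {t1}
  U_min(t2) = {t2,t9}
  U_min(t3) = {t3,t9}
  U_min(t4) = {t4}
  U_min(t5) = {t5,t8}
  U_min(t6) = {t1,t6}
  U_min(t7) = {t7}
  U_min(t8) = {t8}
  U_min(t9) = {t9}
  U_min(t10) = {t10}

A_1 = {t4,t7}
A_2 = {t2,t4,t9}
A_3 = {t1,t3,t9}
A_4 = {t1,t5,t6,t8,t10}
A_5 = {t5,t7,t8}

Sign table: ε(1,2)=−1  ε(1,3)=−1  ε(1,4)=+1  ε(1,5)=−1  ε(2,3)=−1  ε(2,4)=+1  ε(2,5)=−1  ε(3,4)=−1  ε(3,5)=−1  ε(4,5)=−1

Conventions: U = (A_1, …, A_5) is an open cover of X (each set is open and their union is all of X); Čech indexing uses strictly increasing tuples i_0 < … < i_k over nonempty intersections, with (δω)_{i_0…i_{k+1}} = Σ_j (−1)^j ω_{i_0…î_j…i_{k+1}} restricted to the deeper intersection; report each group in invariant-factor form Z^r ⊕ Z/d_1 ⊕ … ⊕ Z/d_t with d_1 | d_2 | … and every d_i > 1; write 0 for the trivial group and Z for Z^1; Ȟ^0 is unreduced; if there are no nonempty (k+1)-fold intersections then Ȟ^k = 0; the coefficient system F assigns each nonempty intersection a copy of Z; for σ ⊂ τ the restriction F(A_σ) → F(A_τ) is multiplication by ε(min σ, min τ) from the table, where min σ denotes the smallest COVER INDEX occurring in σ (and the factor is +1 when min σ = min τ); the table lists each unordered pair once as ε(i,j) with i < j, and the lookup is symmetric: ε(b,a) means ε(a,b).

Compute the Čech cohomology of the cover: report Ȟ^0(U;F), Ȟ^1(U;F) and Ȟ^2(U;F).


nonempty overlaps:
  A12={t4} A15={t7} A23={t9} A34={t1} A45={t5,t8}
C dims 5,5; δ0: rk 5, SNF 1^4·2
degree 0: 5−5−0 = 0 → Ȟ^0 ≅ 0
degree 1: 5−0−5 = 0 plus torsion [2] → Ȟ^1 ≅ Z/2
degree 2: 0−0−0 = 0 → Ȟ^2 ≅ 0

Ȟ^0 ≅ 0, Ȟ^1 ≅ Z/2, Ȟ^2 ≅ 0


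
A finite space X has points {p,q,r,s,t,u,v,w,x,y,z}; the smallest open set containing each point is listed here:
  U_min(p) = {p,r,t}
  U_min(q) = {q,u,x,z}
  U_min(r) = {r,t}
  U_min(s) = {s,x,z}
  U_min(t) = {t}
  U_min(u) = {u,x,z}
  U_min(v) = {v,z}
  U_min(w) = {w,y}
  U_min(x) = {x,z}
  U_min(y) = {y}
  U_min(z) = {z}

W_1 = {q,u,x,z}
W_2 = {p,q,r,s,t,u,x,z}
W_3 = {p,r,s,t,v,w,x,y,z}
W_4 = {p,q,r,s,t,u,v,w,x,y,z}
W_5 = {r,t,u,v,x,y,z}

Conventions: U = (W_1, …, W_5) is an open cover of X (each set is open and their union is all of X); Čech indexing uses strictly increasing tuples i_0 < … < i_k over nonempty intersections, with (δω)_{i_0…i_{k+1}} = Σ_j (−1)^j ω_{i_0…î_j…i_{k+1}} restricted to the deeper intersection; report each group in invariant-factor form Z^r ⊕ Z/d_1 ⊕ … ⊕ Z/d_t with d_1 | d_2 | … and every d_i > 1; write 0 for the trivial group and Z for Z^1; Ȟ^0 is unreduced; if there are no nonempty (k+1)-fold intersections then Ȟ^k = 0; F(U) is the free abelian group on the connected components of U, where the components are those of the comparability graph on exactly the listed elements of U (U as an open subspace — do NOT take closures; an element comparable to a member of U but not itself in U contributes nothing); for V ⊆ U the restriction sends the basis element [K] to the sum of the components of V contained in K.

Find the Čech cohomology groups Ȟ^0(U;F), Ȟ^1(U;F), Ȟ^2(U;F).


nonempty intersections:
  W12={q,u,x,z} W13={x,z} W14={q,u,x,z} W15={u,x,z} W23={p,r,s,t,x,z} W24={p,q,r,s,t,u,x,z} W25={r,t,u,x,z} W34={p,r,s,t,v,w,x,y,z} W35={r,t,v,x,y,z} W45={r,t,u,v,x,y,z}
  W123={x,z} W124={q,u,x,z} W125={u,x,z} W134={x,z} W135={x,z} W145={u,x,z} W234={p,r,s,t,x,z} W235={r,t,x,z} W245={r,t,u,x,z} W345={r,t,v,x,y,z}
  W1234={x,z} W1235={x,z} W1245={u,x,z} W1345={x,z} W2345={r,t,x,z}
  W12345={x,z}
components per intersection:
  W1: {q,u,x,z}
  W2: {p,r,t} {q,s,u,x,z}
  W3: {p,r,t} {s,v,x,z} {w,y}
  W4: {p,r,t} {q,s,u,v,x,z} {w,y}
  W5: {r,t} {u,v,x,z} {y}
  W12: {q,u,x,z}
  W13: {x,z}
  W14: {q,u,x,z}
  W15: {u,x,z}
  W23: {p,r,t} {s,x,z}
  W24: {p,r,t} {q,s,u,x,z}
  W25: {r,t} {u,x,z}
  W34: {p,r,t} {s,v,x,z} {w,y}
  W35: {r,t} {v,x,z} {y}
  W45: {r,t} {u,v,x,z} {y}
  W123: {x,z}
  W124: {q,u,x,z}
  W125: {u,x,z}
  W134: {x,z}
  W135: {x,z}
  W145: {u,x,z}
  W234: {p,r,t} {s,x,z}
  W235: {r,t} {x,z}
  W245: {r,t} {u,x,z}
  W345: {r,t} {v,x,z} {y}
  W1234: {x,z}
  W1235: {x,z}
  W1245: {u,x,z}
  W1345: {x,z}
  W2345: {r,t} {x,z}
  W12345: {x,z}
C dims 12,19,15,6; δ0: rk 9, SNF 1^9; δ1: rk 10, SNF 1^10; δ2: rk 5, SNF 1^5
Ȟ^0: (12−9)−0=3 ⇒ Z^3
Ȟ^1: (19−10)−9=0 ⇒ 0
Ȟ^2: (15−5)−10=0 ⇒ 0

Ȟ^0 = Z^3, Ȟ^1 = 0, Ȟ^2 = 0
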